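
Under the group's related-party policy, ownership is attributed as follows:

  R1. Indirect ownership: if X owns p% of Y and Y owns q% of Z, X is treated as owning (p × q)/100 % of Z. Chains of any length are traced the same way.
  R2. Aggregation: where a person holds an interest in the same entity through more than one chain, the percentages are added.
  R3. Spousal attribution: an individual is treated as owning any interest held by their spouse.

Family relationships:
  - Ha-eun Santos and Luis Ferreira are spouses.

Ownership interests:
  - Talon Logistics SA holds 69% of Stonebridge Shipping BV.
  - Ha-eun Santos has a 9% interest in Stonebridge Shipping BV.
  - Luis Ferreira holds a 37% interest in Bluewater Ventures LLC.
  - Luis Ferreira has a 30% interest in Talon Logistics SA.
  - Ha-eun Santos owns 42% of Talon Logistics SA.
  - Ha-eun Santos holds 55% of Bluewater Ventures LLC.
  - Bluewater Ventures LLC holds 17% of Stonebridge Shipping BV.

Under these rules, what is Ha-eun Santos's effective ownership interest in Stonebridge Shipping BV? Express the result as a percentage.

By spousal attribution (R3), Ha-eun Santos is treated as also owning Luis Ferreira's interest in Talon Logistics SA, giving 42% + 30% = 72%.
By spousal attribution (R3), Ha-eun Santos is treated as also owning Luis Ferreira's interest in Bluewater Ventures LLC, giving 55% + 37% = 92%.
Chain via Talon Logistics SA (R1): 72% × 69% = 49.68% of Stonebridge Shipping BV.
Chain via Bluewater Ventures LLC (R1): 92% × 17% = 15.64% of Stonebridge Shipping BV.
Direct interest in Stonebridge Shipping BV: 9%.
Aggregating (R2): 49.68% + 15.64% + 9% = 74.32%.

74.32%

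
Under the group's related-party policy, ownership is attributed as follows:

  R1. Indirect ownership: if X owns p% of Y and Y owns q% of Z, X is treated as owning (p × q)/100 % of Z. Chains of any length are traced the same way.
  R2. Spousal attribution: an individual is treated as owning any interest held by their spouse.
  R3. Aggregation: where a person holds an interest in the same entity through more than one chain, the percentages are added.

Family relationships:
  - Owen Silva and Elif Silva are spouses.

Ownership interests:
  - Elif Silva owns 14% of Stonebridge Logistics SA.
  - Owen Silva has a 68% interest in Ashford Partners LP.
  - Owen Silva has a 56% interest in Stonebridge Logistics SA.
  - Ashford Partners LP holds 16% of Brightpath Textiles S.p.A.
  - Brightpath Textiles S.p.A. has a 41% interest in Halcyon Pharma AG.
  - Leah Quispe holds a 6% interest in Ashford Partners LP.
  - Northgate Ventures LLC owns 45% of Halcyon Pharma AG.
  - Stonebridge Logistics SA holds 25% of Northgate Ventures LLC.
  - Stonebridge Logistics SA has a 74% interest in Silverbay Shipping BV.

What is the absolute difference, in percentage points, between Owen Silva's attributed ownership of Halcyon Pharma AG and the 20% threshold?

7.6642

By spousal attribution (R2), Owen Silva is treated as also owning Elif Silva's interest in Stonebridge Logistics SA, giving 56% + 14% = 70%.
Chain via Stonebridge Logistics SA → Northgate Ventures LLC (R1): 70% × 25% × 45% = 7.875% of Halcyon Pharma AG.
Chain via Ashford Partners LP → Brightpath Textiles S.p.A. (R1): 68% × 16% × 41% = 4.4608% of Halcyon Pharma AG.
Aggregating (R3): 7.875% + 4.4608% = 12.3358%.
12.3358% falls short of the 20% threshold by 7.6642 percentage points.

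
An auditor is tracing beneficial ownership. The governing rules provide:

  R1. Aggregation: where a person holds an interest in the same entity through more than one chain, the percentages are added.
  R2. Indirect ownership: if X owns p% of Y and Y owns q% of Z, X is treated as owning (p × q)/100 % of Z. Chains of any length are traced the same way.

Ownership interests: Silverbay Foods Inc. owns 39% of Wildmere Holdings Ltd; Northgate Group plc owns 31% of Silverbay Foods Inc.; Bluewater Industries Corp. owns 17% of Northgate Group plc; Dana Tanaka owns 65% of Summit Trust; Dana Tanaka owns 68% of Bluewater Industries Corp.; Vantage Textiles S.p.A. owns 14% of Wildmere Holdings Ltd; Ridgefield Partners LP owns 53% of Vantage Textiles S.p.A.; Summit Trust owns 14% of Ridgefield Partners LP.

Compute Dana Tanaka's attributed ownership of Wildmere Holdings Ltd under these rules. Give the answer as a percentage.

Chain via Summit Trust → Ridgefield Partners LP → Vantage Textiles S.p.A. (R2): 65% × 14% × 53% × 14% = 0.67522% of Wildmere Holdings Ltd.
Chain via Bluewater Industries Corp. → Northgate Group plc → Silverbay Foods Inc. (R2): 68% × 17% × 31% × 39% = 1.397604% of Wildmere Holdings Ltd.
Aggregating (R1): 0.67522% + 1.397604% = 2.072824%.

2.072824%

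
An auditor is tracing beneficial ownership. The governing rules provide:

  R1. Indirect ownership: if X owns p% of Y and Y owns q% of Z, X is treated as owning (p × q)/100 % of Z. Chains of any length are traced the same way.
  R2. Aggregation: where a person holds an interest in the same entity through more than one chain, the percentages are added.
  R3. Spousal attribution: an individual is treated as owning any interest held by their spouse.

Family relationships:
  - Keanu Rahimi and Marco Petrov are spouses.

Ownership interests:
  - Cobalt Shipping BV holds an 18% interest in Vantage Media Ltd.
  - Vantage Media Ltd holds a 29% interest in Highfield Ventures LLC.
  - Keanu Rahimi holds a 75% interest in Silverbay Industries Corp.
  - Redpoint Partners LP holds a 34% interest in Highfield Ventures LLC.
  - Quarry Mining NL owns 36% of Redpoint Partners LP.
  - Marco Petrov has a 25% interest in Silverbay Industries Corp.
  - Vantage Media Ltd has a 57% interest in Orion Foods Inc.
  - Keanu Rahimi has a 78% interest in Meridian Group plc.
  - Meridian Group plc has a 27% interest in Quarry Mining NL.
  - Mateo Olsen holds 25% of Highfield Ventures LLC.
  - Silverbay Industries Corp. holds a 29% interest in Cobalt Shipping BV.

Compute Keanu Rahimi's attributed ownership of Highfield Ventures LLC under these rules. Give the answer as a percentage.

4.091544%

By spousal attribution (R3), Keanu Rahimi is treated as also owning Marco Petrov's interest in Silverbay Industries Corp, giving 75% + 25% = 100%.
Chain via Silverbay Industries Corp. → Cobalt Shipping BV → Vantage Media Ltd (R1): 100% × 29% × 18% × 29% = 1.5138% of Highfield Ventures LLC.
Chain via Meridian Group plc → Quarry Mining NL → Redpoint Partners LP (R1): 78% × 27% × 36% × 34% = 2.577744% of Highfield Ventures LLC.
Aggregating (R2): 1.5138% + 2.577744% = 4.091544%.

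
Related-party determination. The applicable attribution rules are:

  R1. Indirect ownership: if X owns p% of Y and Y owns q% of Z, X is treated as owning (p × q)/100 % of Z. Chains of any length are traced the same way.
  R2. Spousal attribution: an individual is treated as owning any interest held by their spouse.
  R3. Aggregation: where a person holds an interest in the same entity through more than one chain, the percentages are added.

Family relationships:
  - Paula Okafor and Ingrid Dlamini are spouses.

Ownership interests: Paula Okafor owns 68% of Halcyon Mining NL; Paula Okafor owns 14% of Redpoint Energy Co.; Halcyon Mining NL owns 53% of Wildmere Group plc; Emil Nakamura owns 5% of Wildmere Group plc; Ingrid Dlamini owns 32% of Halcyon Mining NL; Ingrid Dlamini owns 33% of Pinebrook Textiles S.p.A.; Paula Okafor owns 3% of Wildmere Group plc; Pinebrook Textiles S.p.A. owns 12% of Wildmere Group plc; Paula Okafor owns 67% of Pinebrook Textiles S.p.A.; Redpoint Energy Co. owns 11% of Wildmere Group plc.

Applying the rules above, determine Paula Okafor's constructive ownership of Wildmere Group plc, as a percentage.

By spousal attribution (R2), Paula Okafor is treated as also owning Ingrid Dlamini's interest in Pinebrook Textiles S.p.A, giving 67% + 33% = 100%.
By spousal attribution (R2), Paula Okafor is treated as also owning Ingrid Dlamini's interest in Halcyon Mining NL, giving 68% + 32% = 100%.
Chain via Pinebrook Textiles S.p.A. (R1): 100% × 12% = 12% of Wildmere Group plc.
Chain via Redpoint Energy Co. (R1): 14% × 11% = 1.54% of Wildmere Group plc.
Chain via Halcyon Mining NL (R1): 100% × 53% = 53% of Wildmere Group plc.
Direct interest in Wildmere Group plc: 3%.
Aggregating (R3): 12% + 1.54% + 53% + 3% = 69.54%.

69.54%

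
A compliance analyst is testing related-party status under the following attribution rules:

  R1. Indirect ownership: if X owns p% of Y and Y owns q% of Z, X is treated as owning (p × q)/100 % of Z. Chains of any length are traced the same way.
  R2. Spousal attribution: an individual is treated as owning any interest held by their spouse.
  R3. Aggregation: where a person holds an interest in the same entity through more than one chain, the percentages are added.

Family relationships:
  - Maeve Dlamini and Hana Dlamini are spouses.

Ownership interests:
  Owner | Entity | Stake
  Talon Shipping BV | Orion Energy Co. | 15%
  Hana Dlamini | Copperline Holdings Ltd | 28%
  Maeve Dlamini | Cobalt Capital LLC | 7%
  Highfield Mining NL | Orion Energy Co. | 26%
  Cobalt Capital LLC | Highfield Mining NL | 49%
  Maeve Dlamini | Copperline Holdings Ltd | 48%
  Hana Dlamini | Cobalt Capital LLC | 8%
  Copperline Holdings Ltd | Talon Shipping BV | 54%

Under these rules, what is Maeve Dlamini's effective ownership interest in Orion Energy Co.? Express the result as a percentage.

8.067%

By spousal attribution (R2), Maeve Dlamini is treated as also owning Hana Dlamini's interest in Copperline Holdings Ltd, giving 48% + 28% = 76%.
By spousal attribution (R2), Maeve Dlamini is treated as also owning Hana Dlamini's interest in Cobalt Capital LLC, giving 7% + 8% = 15%.
Chain via Copperline Holdings Ltd → Talon Shipping BV (R1): 76% × 54% × 15% = 6.156% of Orion Energy Co.
Chain via Cobalt Capital LLC → Highfield Mining NL (R1): 15% × 49% × 26% = 1.911% of Orion Energy Co.
Aggregating (R3): 6.156% + 1.911% = 8.067%.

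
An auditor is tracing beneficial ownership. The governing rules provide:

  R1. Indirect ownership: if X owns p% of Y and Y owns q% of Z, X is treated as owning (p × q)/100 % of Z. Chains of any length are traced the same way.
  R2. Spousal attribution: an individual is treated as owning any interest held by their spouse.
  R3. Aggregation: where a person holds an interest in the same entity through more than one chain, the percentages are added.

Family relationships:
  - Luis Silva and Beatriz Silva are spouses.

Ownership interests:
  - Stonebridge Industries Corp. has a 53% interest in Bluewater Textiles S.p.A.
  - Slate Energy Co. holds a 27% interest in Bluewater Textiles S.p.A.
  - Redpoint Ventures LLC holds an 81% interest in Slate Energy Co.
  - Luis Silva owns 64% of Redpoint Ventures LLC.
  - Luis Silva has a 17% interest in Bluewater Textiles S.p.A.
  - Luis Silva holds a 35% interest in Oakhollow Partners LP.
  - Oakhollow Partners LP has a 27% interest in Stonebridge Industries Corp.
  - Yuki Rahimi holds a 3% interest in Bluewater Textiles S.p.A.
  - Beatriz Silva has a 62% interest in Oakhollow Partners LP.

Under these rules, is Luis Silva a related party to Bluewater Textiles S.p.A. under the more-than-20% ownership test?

Yes

By spousal attribution (R2), Luis Silva is treated as also owning Beatriz Silva's interest in Oakhollow Partners LP, giving 35% + 62% = 97%.
Chain via Redpoint Ventures LLC → Slate Energy Co. (R1): 64% × 81% × 27% = 13.9968% of Bluewater Textiles S.p.A.
Chain via Oakhollow Partners LP → Stonebridge Industries Corp. (R1): 97% × 27% × 53% = 13.8807% of Bluewater Textiles S.p.A.
Direct interest in Bluewater Textiles S.p.A: 17%.
Aggregating (R3): 13.9968% + 13.8807% + 17% = 44.8775%.
44.8775% exceeds the 20% threshold, so Luis is a related party to Bluewater Textiles S.p.A.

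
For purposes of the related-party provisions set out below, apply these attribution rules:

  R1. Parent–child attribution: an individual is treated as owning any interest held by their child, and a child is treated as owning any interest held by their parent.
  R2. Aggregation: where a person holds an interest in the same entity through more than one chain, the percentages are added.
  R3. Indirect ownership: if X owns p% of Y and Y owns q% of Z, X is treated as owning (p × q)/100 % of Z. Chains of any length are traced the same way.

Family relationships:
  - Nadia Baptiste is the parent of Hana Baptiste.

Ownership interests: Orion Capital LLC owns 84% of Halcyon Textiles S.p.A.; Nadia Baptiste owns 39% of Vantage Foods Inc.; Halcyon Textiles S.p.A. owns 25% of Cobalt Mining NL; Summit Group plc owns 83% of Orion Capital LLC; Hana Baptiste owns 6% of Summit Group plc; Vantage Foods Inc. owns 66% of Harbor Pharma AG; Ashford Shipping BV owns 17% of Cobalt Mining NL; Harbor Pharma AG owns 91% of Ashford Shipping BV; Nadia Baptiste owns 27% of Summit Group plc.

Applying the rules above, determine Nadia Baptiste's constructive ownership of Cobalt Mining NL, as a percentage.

9.733878%

By parent–child attribution (R1), Nadia Baptiste is treated as also owning Hana Baptiste's interest in Summit Group plc, giving 27% + 6% = 33%.
Chain via Summit Group plc → Orion Capital LLC → Halcyon Textiles S.p.A. (R3): 33% × 83% × 84% × 25% = 5.7519% of Cobalt Mining NL.
Chain via Vantage Foods Inc. → Harbor Pharma AG → Ashford Shipping BV (R3): 39% × 66% × 91% × 17% = 3.981978% of Cobalt Mining NL.
Aggregating (R2): 5.7519% + 3.981978% = 9.733878%.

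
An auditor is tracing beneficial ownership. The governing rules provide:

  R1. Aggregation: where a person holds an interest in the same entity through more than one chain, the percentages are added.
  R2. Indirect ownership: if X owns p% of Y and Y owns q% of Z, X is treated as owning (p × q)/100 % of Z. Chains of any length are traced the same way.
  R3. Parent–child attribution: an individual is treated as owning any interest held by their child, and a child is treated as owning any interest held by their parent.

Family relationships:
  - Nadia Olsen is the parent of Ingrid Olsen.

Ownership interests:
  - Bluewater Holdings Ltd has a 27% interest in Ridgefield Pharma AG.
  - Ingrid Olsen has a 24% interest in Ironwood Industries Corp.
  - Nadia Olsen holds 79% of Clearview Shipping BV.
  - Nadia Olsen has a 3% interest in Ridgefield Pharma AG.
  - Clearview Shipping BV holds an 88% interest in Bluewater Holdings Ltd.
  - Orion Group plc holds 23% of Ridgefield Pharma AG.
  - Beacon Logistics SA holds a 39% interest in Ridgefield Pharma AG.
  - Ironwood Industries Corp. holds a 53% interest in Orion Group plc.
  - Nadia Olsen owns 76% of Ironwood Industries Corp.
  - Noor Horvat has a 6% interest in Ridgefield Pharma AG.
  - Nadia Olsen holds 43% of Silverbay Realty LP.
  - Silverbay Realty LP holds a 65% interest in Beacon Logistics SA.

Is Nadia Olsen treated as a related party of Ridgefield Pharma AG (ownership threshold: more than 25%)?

By parent–child attribution (R3), Nadia Olsen is treated as also owning Ingrid Olsen's interest in Ironwood Industries Corp, giving 76% + 24% = 100%.
Chain via Silverbay Realty LP → Beacon Logistics SA (R2): 43% × 65% × 39% = 10.9005% of Ridgefield Pharma AG.
Chain via Ironwood Industries Corp. → Orion Group plc (R2): 100% × 53% × 23% = 12.19% of Ridgefield Pharma AG.
Chain via Clearview Shipping BV → Bluewater Holdings Ltd (R2): 79% × 88% × 27% = 18.7704% of Ridgefield Pharma AG.
Direct interest in Ridgefield Pharma AG: 3%.
Aggregating (R1): 10.9005% + 12.19% + 18.7704% + 3% = 44.8609%.
44.8609% exceeds the 25% threshold, so Nadia is a related party to Ridgefield Pharma AG.

Yes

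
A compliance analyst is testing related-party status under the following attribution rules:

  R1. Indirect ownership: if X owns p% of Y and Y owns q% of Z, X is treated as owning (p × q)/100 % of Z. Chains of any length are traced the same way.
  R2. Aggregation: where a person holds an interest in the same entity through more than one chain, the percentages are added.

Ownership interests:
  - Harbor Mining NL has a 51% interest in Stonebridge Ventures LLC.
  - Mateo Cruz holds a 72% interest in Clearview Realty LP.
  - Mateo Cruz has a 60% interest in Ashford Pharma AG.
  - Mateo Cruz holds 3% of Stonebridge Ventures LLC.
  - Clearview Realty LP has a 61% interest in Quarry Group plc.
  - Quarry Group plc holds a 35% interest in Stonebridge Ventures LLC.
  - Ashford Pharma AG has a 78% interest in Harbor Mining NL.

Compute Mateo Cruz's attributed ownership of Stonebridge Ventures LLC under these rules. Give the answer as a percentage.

Chain via Clearview Realty LP → Quarry Group plc (R1): 72% × 61% × 35% = 15.372% of Stonebridge Ventures LLC.
Chain via Ashford Pharma AG → Harbor Mining NL (R1): 60% × 78% × 51% = 23.868% of Stonebridge Ventures LLC.
Direct interest in Stonebridge Ventures LLC: 3%.
Aggregating (R2): 15.372% + 23.868% + 3% = 42.24%.

42.24%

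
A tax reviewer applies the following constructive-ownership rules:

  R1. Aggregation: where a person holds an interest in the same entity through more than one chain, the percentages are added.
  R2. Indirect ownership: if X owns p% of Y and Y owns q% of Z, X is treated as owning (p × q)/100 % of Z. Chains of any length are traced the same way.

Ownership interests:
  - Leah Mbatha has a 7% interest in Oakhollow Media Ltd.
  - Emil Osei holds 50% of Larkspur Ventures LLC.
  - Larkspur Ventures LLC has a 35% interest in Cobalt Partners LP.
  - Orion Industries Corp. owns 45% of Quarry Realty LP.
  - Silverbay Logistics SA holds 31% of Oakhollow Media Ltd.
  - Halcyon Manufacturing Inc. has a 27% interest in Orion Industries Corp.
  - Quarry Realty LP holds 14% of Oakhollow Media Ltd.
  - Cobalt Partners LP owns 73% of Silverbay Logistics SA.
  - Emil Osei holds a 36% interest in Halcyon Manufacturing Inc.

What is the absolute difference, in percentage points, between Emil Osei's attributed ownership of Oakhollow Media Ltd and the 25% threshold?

Chain via Halcyon Manufacturing Inc. → Orion Industries Corp. → Quarry Realty LP (R2): 36% × 27% × 45% × 14% = 0.61236% of Oakhollow Media Ltd.
Chain via Larkspur Ventures LLC → Cobalt Partners LP → Silverbay Logistics SA (R2): 50% × 35% × 73% × 31% = 3.96025% of Oakhollow Media Ltd.
Aggregating (R1): 0.61236% + 3.96025% = 4.57261%.
4.57261% falls short of the 25% threshold by 20.42739 percentage points.

20.42739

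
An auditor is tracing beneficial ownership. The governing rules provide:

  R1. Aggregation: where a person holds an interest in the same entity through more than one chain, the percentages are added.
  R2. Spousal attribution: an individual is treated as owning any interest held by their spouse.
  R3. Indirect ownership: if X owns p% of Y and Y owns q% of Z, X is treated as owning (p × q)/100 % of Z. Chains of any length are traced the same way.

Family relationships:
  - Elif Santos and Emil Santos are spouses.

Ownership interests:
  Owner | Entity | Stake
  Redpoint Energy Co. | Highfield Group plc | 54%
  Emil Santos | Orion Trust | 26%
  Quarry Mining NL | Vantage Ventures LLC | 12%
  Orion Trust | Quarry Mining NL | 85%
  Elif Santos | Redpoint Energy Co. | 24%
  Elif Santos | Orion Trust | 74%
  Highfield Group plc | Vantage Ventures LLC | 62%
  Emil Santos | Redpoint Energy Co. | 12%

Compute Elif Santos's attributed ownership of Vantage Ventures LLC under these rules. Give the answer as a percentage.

22.2528%

By spousal attribution (R2), Elif Santos is treated as also owning Emil Santos's interest in Orion Trust, giving 74% + 26% = 100%.
By spousal attribution (R2), Elif Santos is treated as also owning Emil Santos's interest in Redpoint Energy Co, giving 24% + 12% = 36%.
Chain via Orion Trust → Quarry Mining NL (R3): 100% × 85% × 12% = 10.2% of Vantage Ventures LLC.
Chain via Redpoint Energy Co. → Highfield Group plc (R3): 36% × 54% × 62% = 12.0528% of Vantage Ventures LLC.
Aggregating (R1): 10.2% + 12.0528% = 22.2528%.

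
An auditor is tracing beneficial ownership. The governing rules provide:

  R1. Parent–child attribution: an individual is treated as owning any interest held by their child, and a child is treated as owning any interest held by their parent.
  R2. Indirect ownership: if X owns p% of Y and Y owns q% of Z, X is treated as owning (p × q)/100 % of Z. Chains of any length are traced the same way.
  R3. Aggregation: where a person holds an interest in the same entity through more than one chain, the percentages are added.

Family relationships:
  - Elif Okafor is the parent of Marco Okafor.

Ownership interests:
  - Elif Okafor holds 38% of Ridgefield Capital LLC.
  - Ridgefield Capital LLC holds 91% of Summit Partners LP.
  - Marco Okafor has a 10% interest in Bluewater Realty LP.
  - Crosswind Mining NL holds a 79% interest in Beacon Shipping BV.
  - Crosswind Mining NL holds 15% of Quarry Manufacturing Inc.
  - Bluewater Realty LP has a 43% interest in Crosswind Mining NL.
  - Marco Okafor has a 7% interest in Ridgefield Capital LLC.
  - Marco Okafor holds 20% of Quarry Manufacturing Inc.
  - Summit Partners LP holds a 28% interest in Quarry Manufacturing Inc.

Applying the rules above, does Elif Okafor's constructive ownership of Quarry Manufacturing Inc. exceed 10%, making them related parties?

By parent–child attribution (R1), Elif Okafor is treated as also owning Marco Okafor's interest in Ridgefield Capital LLC, giving 38% + 7% = 45%.
By parent–child attribution (R1), Elif Okafor is treated as owning Marco Okafor's 10% interest in Bluewater Realty LP.
By parent–child attribution (R1), Elif Okafor is treated as owning Marco Okafor's 20% interest in Quarry Manufacturing Inc.
Chain via Ridgefield Capital LLC → Summit Partners LP (R2): 45% × 91% × 28% = 11.466% of Quarry Manufacturing Inc.
Chain via Bluewater Realty LP → Crosswind Mining NL (R2): 10% × 43% × 15% = 0.645% of Quarry Manufacturing Inc.
Direct interest in Quarry Manufacturing Inc: 20%.
Aggregating (R3): 11.466% + 0.645% + 20% = 32.111%.
32.111% exceeds the 10% threshold, so Elif is a related party to Quarry Manufacturing Inc.

Yes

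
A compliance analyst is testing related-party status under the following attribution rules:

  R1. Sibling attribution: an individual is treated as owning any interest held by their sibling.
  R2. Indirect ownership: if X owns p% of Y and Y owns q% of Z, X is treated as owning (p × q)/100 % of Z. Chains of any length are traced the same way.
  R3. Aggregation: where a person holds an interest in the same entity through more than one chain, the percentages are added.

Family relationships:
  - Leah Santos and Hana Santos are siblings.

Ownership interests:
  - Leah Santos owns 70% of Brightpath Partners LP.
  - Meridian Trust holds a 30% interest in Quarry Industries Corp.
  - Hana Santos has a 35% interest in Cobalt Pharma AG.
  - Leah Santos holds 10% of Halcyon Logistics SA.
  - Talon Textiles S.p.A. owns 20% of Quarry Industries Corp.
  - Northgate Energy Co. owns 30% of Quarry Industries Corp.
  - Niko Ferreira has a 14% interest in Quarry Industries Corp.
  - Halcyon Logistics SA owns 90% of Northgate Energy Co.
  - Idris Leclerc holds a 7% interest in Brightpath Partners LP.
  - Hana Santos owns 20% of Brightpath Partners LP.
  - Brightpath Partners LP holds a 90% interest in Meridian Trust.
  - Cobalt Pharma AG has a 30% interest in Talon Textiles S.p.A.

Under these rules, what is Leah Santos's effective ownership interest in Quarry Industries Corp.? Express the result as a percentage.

29.1%

By sibling attribution (R1), Leah Santos is treated as also owning Hana Santos's interest in Brightpath Partners LP, giving 70% + 20% = 90%.
By sibling attribution (R1), Leah Santos is treated as owning Hana Santos's 35% interest in Cobalt Pharma AG.
Chain via Brightpath Partners LP → Meridian Trust (R2): 90% × 90% × 30% = 24.3% of Quarry Industries Corp.
Chain via Halcyon Logistics SA → Northgate Energy Co. (R2): 10% × 90% × 30% = 2.7% of Quarry Industries Corp.
Chain via Cobalt Pharma AG → Talon Textiles S.p.A. (R2): 35% × 30% × 20% = 2.1% of Quarry Industries Corp.
Aggregating (R3): 24.3% + 2.7% + 2.1% = 29.1%.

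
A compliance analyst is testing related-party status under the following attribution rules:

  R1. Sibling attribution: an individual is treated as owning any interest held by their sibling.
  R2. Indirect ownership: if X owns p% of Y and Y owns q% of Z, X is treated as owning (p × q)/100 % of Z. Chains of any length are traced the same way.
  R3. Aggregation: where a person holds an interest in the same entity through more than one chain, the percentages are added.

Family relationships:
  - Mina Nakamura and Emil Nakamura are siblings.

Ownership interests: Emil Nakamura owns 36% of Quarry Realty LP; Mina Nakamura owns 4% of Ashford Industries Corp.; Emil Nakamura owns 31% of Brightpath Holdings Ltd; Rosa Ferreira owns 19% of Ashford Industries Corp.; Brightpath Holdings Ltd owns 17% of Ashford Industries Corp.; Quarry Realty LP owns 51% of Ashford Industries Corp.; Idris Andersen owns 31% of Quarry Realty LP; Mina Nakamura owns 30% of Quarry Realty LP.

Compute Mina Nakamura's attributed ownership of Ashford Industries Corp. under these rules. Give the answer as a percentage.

By sibling attribution (R1), Mina Nakamura is treated as also owning Emil Nakamura's interest in Quarry Realty LP, giving 30% + 36% = 66%.
By sibling attribution (R1), Mina Nakamura is treated as owning Emil Nakamura's 31% interest in Brightpath Holdings Ltd.
Chain via Quarry Realty LP (R2): 66% × 51% = 33.66% of Ashford Industries Corp.
Direct interest in Ashford Industries Corp: 4%.
Chain via Brightpath Holdings Ltd (R2): 31% × 17% = 5.27% of Ashford Industries Corp.
Aggregating (R3): 33.66% + 4% + 5.27% = 42.93%.

42.93%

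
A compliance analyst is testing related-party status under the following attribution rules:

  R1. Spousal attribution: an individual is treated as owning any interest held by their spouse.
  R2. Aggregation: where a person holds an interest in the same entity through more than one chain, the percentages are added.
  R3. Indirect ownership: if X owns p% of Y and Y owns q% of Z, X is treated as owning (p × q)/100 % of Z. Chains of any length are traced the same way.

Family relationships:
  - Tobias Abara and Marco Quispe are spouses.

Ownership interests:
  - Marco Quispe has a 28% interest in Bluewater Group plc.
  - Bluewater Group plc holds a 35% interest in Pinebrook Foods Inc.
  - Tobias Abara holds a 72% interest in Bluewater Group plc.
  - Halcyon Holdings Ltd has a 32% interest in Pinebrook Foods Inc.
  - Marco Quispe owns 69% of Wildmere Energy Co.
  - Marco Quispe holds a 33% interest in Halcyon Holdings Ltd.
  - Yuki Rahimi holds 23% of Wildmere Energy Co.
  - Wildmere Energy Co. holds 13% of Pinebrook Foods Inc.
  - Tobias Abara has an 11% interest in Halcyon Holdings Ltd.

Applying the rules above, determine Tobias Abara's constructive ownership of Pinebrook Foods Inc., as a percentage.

58.05%

By spousal attribution (R1), Tobias Abara is treated as also owning Marco Quispe's interest in Halcyon Holdings Ltd, giving 11% + 33% = 44%.
By spousal attribution (R1), Tobias Abara is treated as also owning Marco Quispe's interest in Bluewater Group plc, giving 72% + 28% = 100%.
By spousal attribution (R1), Tobias Abara is treated as owning Marco Quispe's 69% interest in Wildmere Energy Co.
Chain via Halcyon Holdings Ltd (R3): 44% × 32% = 14.08% of Pinebrook Foods Inc.
Chain via Bluewater Group plc (R3): 100% × 35% = 35% of Pinebrook Foods Inc.
Chain via Wildmere Energy Co. (R3): 69% × 13% = 8.97% of Pinebrook Foods Inc.
Aggregating (R2): 14.08% + 35% + 8.97% = 58.05%.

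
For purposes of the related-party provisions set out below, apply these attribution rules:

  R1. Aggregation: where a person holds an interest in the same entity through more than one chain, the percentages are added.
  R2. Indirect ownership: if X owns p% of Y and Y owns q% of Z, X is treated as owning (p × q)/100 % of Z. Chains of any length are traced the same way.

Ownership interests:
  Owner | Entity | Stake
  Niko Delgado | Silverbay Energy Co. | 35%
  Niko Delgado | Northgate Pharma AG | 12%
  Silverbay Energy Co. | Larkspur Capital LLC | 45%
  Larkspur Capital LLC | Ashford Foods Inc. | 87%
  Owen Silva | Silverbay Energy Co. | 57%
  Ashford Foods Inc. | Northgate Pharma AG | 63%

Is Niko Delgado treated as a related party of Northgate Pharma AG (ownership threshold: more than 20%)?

Chain via Silverbay Energy Co. → Larkspur Capital LLC → Ashford Foods Inc. (R2): 35% × 45% × 87% × 63% = 8.632575% of Northgate Pharma AG.
Direct interest in Northgate Pharma AG: 12%.
Aggregating (R1): 8.632575% + 12% = 20.632575%.
20.632575% exceeds the 20% threshold, so Niko is a related party to Northgate Pharma AG.

Yes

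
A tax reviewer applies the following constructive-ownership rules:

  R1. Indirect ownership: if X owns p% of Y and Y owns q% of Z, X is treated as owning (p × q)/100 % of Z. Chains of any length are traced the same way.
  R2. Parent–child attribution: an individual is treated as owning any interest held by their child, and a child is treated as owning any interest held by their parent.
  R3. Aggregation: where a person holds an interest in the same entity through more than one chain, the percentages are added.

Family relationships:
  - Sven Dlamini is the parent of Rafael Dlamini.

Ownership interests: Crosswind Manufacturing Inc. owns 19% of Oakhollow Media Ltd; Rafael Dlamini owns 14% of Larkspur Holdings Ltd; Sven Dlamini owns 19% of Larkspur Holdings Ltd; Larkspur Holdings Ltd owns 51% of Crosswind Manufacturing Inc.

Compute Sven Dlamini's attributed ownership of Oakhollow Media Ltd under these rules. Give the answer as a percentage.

By parent–child attribution (R2), Sven Dlamini is treated as also owning Rafael Dlamini's interest in Larkspur Holdings Ltd, giving 19% + 14% = 33%.
Chain via Larkspur Holdings Ltd → Crosswind Manufacturing Inc. (R1): 33% × 51% × 19% = 3.1977% of Oakhollow Media Ltd.

3.1977%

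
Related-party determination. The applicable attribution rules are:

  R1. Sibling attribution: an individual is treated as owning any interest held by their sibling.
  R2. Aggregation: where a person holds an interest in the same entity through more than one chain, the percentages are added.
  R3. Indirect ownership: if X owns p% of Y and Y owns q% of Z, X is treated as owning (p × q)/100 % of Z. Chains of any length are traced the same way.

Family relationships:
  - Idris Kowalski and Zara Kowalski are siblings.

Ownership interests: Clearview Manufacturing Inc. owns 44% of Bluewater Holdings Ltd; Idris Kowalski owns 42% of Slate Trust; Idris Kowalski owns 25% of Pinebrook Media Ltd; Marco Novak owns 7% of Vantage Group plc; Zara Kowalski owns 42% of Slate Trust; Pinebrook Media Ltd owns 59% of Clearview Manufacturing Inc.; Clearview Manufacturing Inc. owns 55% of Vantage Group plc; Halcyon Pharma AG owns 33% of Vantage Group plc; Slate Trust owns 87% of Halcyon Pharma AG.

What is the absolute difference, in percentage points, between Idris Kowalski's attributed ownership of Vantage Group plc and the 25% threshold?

7.2289

By sibling attribution (R1), Idris Kowalski is treated as also owning Zara Kowalski's interest in Slate Trust, giving 42% + 42% = 84%.
Chain via Pinebrook Media Ltd → Clearview Manufacturing Inc. (R3): 25% × 59% × 55% = 8.1125% of Vantage Group plc.
Chain via Slate Trust → Halcyon Pharma AG (R3): 84% × 87% × 33% = 24.1164% of Vantage Group plc.
Aggregating (R2): 8.1125% + 24.1164% = 32.2289%.
32.2289% exceeds the 25% threshold by 7.2289 percentage points.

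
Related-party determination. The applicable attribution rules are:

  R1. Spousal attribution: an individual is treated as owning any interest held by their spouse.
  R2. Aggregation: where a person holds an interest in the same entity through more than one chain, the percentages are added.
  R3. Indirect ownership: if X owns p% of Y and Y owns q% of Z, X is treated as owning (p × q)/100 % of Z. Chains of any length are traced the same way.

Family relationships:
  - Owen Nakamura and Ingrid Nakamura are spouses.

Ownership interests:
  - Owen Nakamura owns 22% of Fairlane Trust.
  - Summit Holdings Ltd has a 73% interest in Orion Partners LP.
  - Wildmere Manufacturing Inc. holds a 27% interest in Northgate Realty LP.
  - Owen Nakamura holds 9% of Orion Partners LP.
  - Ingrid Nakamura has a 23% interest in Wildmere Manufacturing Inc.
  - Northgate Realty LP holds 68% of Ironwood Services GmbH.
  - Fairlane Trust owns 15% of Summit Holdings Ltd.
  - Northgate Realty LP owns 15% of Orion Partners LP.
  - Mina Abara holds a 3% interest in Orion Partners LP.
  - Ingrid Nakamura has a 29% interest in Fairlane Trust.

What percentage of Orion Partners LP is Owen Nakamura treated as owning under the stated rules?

By spousal attribution (R1), Owen Nakamura is treated as also owning Ingrid Nakamura's interest in Fairlane Trust, giving 22% + 29% = 51%.
By spousal attribution (R1), Owen Nakamura is treated as owning Ingrid Nakamura's 23% interest in Wildmere Manufacturing Inc.
Chain via Fairlane Trust → Summit Holdings Ltd (R3): 51% × 15% × 73% = 5.5845% of Orion Partners LP.
Direct interest in Orion Partners LP: 9%.
Chain via Wildmere Manufacturing Inc. → Northgate Realty LP (R3): 23% × 27% × 15% = 0.9315% of Orion Partners LP.
Aggregating (R2): 5.5845% + 9% + 0.9315% = 15.516%.

15.516%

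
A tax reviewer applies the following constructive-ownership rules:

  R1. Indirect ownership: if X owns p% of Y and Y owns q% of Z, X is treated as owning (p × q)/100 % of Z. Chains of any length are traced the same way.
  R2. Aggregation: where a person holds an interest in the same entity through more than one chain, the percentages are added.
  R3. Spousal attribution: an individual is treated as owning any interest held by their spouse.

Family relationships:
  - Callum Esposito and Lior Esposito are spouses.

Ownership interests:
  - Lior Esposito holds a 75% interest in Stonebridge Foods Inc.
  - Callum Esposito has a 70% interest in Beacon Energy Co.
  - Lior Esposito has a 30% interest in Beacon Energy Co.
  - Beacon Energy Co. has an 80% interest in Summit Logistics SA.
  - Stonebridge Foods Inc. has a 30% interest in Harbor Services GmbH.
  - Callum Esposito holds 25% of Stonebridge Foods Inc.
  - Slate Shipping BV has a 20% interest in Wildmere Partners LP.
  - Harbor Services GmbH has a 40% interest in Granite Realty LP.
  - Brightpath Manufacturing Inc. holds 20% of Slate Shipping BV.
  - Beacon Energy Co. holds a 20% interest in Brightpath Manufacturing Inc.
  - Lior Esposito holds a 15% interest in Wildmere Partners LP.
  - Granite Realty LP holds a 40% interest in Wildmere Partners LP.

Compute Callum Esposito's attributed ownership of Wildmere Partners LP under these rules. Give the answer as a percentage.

By spousal attribution (R3), Callum Esposito is treated as also owning Lior Esposito's interest in Beacon Energy Co, giving 70% + 30% = 100%.
By spousal attribution (R3), Callum Esposito is treated as also owning Lior Esposito's interest in Stonebridge Foods Inc, giving 25% + 75% = 100%.
By spousal attribution (R3), Callum Esposito is treated as owning Lior Esposito's 15% interest in Wildmere Partners LP.
Chain via Beacon Energy Co. → Brightpath Manufacturing Inc. → Slate Shipping BV (R1): 100% × 20% × 20% × 20% = 0.8% of Wildmere Partners LP.
Chain via Stonebridge Foods Inc. → Harbor Services GmbH → Granite Realty LP (R1): 100% × 30% × 40% × 40% = 4.8% of Wildmere Partners LP.
Direct interest in Wildmere Partners LP: 15%.
Aggregating (R2): 0.8% + 4.8% + 15% = 20.6%.

20.6%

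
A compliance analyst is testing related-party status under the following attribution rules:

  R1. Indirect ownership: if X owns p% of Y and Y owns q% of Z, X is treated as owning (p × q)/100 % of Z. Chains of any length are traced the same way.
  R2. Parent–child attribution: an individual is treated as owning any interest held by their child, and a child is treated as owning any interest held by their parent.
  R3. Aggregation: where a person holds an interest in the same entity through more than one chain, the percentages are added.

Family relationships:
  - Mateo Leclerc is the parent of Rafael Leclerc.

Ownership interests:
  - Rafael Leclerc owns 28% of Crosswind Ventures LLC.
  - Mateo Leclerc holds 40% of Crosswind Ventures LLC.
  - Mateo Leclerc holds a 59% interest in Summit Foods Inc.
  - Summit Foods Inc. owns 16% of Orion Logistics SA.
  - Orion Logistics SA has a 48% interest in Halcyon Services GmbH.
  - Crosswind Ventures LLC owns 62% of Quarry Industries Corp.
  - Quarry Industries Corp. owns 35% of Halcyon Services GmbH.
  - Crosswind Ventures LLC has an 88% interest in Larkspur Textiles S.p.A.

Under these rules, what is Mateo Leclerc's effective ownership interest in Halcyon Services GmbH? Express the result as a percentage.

By parent–child attribution (R2), Mateo Leclerc is treated as also owning Rafael Leclerc's interest in Crosswind Ventures LLC, giving 40% + 28% = 68%.
Chain via Crosswind Ventures LLC → Quarry Industries Corp. (R1): 68% × 62% × 35% = 14.756% of Halcyon Services GmbH.
Chain via Summit Foods Inc. → Orion Logistics SA (R1): 59% × 16% × 48% = 4.5312% of Halcyon Services GmbH.
Aggregating (R3): 14.756% + 4.5312% = 19.2872%.

19.2872%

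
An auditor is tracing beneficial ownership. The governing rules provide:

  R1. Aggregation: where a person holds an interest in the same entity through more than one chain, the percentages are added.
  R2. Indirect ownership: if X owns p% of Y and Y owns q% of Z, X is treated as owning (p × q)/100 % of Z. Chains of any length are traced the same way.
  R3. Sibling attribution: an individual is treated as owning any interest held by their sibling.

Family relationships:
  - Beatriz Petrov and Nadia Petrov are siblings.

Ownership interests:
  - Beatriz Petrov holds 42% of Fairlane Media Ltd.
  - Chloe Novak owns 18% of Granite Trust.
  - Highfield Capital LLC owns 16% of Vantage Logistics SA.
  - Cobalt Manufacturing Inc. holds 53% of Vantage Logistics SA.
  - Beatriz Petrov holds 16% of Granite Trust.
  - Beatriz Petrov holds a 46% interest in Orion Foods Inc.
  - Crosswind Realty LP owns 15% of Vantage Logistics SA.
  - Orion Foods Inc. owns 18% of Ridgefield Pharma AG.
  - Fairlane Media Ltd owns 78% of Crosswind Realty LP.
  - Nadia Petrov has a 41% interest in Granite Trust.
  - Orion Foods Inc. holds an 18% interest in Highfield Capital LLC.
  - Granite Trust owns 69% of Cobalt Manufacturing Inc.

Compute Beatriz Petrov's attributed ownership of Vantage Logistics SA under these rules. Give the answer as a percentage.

By sibling attribution (R3), Beatriz Petrov is treated as also owning Nadia Petrov's interest in Granite Trust, giving 16% + 41% = 57%.
Chain via Granite Trust → Cobalt Manufacturing Inc. (R2): 57% × 69% × 53% = 20.8449% of Vantage Logistics SA.
Chain via Fairlane Media Ltd → Crosswind Realty LP (R2): 42% × 78% × 15% = 4.914% of Vantage Logistics SA.
Chain via Orion Foods Inc. → Highfield Capital LLC (R2): 46% × 18% × 16% = 1.3248% of Vantage Logistics SA.
Aggregating (R1): 20.8449% + 4.914% + 1.3248% = 27.0837%.

27.0837%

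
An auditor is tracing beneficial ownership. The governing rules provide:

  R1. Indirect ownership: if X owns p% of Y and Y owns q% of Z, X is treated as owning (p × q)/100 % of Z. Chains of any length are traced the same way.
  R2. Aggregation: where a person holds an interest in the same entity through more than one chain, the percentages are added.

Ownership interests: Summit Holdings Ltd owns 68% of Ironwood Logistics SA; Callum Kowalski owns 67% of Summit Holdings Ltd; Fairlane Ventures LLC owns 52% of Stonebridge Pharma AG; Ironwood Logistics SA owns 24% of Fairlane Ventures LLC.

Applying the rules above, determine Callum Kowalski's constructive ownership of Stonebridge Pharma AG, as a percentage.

5.685888%

Chain via Summit Holdings Ltd → Ironwood Logistics SA → Fairlane Ventures LLC (R1): 67% × 68% × 24% × 52% = 5.685888% of Stonebridge Pharma AG.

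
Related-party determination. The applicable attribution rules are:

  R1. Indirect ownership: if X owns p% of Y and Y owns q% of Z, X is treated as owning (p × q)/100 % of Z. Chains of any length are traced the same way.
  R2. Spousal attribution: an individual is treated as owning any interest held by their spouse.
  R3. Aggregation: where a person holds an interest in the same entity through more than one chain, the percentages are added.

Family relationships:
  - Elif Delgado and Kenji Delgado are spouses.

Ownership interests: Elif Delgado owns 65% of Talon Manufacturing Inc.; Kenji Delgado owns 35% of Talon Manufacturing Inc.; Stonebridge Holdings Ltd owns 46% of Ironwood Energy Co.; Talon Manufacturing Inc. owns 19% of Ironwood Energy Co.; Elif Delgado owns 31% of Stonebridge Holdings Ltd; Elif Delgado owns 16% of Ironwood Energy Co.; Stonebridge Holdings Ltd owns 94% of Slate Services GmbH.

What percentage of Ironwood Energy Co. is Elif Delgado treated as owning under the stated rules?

49.26%

By spousal attribution (R2), Elif Delgado is treated as also owning Kenji Delgado's interest in Talon Manufacturing Inc, giving 65% + 35% = 100%.
Chain via Talon Manufacturing Inc. (R1): 100% × 19% = 19% of Ironwood Energy Co.
Chain via Stonebridge Holdings Ltd (R1): 31% × 46% = 14.26% of Ironwood Energy Co.
Direct interest in Ironwood Energy Co: 16%.
Aggregating (R3): 19% + 14.26% + 16% = 49.26%.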